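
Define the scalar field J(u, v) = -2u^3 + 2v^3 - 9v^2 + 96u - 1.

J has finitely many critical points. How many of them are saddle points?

2

J separates as a function of u plus a function of v, so ∇J=0 decouples.
∂J/∂u = -6(u - 4)(u + 4) = 0 at u ∈ {-4, 4}; ∂J/∂v = 6v(v - 3) = 0 at v ∈ {0, 3}.
The Hessian is diagonal: diag(J_uu, J_vv). Second derivatives: J_uu(-4)=48, J_uu(4)=-48; J_vv(0)=-18, J_vv(3)=18.
Saddle points occur where the two diagonal entries have opposite signs: (-4, 0), (4, 3). Count: 2.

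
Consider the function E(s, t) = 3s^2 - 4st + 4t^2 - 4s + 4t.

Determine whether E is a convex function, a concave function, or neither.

convex

E is quadratic, so its Hessian is the constant matrix H = [[6, -4], [-4, 8]].
det(H) = 32, tr(H) = 14.
det(H) > 0 and tr(H) > 0, so H is positive definite everywhere: convex.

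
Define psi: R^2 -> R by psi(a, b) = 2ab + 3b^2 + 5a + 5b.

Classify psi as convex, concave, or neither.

psi is quadratic, so its Hessian is the constant matrix H = [[0, 2], [2, 6]].
det(H) = -4, tr(H) = 6.
det(H) < 0, so H is indefinite: neither convex nor concave.

neither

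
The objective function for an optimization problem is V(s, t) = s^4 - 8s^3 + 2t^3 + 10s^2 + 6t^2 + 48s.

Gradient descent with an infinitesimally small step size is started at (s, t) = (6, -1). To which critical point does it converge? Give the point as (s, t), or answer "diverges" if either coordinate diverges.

(4, 0)

V is separable, so gradient descent decouples: s follows -∂V/∂s, t follows -∂V/∂t.
∂V/∂s = 4(s - 4)(s - 3)(s + 1); at s=6 this is 168, so s decreases.
∂V/∂t = 6t(t + 2); at t=-1 this is -6, so t increases.
s converges to its nearest critical value 4 (a local min of the s-part); t converges to 0. The iterate converges to (4, 0).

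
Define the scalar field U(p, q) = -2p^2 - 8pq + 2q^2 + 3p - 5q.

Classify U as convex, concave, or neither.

neither

U is quadratic, so its Hessian is the constant matrix H = [[-4, -8], [-8, 4]].
det(H) = -80, tr(H) = 0.
det(H) < 0, so H is indefinite: neither convex nor concave.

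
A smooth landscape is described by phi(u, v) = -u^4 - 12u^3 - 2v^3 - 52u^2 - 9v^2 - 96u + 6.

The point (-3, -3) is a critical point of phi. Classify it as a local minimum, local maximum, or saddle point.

local minimum

The mixed partial ∂²phi/∂u∂v is 0, so the Hessian at any point is diag(phi_uu, phi_vv) = diag(-4(3u^2 + 18u + 26), -6(2v + 3)).
At (-3, -3): H = diag(4, 18).
Both eigenvalues are positive, so H is positive definite: a local minimum.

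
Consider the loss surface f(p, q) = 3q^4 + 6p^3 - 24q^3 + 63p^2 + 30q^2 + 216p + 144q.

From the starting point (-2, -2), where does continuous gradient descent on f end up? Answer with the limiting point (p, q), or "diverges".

(-3, -1)

f is separable, so gradient descent decouples: p follows -∂f/∂p, q follows -∂f/∂q.
∂f/∂p = 18(p + 3)(p + 4); at p=-2 this is 36, so p decreases.
∂f/∂q = 12(q - 4)(q - 3)(q + 1); at q=-2 this is -360, so q increases.
p converges to its nearest critical value -3 (a local min of the p-part); q converges to -1. The iterate converges to (-3, -1).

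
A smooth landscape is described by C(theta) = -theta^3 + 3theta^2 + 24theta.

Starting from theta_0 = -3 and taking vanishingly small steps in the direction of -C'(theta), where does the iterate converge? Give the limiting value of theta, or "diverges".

C'(theta) = -3(theta - 4)(theta + 2), so C'(-3) = -21.
Gradient descent moves in the -C' direction, i.e. theta is increasing.
The nearest critical point in that direction is theta = -2, where C'' = 18 > 0 (a local minimum). The iterate converges there.

-2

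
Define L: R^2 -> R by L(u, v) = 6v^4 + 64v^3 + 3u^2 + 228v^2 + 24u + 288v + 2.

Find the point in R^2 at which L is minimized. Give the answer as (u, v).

(-4, -1)

L(u,v) separates as P(u) + Q(v) + 2, so its minimum is min P + min Q + 2.
P'(u) = 6u + 24 vanishes at u ∈ {-4}; Q'(v) = 24(v + 1)(v + 3)(v + 4) vanishes at v ∈ {-4, -3, -1}.
Local minima of P (where P''>0): P(-4)=-48. Local minima of Q: Q(-4)=-64, Q(-1)=-118.
So the global minimum of L is P(-4) + Q(-1) + 2 = -48 − 118 + 2 = -164, attained at (-4, -1).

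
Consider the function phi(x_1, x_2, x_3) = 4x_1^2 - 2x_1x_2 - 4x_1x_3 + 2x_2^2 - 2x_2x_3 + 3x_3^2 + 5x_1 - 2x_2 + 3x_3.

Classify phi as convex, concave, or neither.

phi is quadratic, so its Hessian is the constant matrix H = [[8, -2, -4], [-2, 4, -2], [-4, -2, 6]].
Leading principal minors: 8, 28, 40.
All positive ⇒ H ≻ 0 ⇒ convex.

convex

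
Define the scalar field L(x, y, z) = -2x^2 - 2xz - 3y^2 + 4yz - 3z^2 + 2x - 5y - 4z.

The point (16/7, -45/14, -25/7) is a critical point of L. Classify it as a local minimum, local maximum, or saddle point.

The Hessian is constant: H = [[-4, 0, -2], [0, -6, 4], [-2, 4, -6]].
Leading principal minors: Δ₁ = -4, Δ₂ = 24, Δ₃ = -56.
The minors alternate sign starting negative (−, +, −), so H is negative definite: a local maximum.

local maximum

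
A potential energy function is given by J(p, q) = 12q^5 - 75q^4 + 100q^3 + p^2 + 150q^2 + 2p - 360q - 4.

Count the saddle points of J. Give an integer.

2

J separates as a function of p plus a function of q, so ∇J=0 decouples.
∂J/∂p = 2(p + 1) = 0 at p ∈ {-1}; ∂J/∂q = 60(q - 3)(q - 2)(q - 1)(q + 1) = 0 at q ∈ {-1, 1, 2, 3}.
The Hessian is diagonal: diag(J_pp, J_qq). Second derivatives: J_pp(-1)=2; J_qq(-1)=-1440, J_qq(1)=240, J_qq(2)=-180, J_qq(3)=480.
Saddle points occur where the two diagonal entries have opposite signs: (-1, -1), (-1, 2). Count: 2.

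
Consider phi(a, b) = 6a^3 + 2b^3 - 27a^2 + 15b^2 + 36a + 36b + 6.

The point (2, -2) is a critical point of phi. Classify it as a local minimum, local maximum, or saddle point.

local minimum

The mixed partial ∂²phi/∂a∂b is 0, so the Hessian at any point is diag(phi_aa, phi_bb) = diag(18(2a - 3), 6(2b + 5)).
At (2, -2): H = diag(18, 6).
Both eigenvalues are positive, so H is positive definite: a local minimum.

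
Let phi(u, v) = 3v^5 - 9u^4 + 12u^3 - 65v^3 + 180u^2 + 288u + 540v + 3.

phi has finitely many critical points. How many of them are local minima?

2

phi separates as a function of u plus a function of v, so ∇phi=0 decouples.
∂phi/∂u = -36(u - 4)(u + 1)(u + 2) = 0 at u ∈ {-2, -1, 4}; ∂phi/∂v = 15(v - 3)(v - 2)(v + 2)(v + 3) = 0 at v ∈ {-3, -2, 2, 3}.
The Hessian is diagonal: diag(phi_uu, phi_vv). Second derivatives: phi_uu(-2)=-216, phi_uu(-1)=180, phi_uu(4)=-1080; phi_vv(-3)=-450, phi_vv(-2)=300, phi_vv(2)=-300, phi_vv(3)=450.
Local minima occur where both diagonal entries positive: (-1, -2), (-1, 3). Count: 2.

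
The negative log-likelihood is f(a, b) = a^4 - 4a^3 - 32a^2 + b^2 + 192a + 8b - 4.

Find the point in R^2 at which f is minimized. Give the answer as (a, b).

(-4, -4)

f(a,b) separates as P(a) + Q(b) − 4, so its minimum is min P + min Q − 4.
P'(a) = 4(a - 4)(a - 3)(a + 4) vanishes at a ∈ {-4, 3, 4}; Q'(b) = 2b + 8 vanishes at b ∈ {-4}.
Local minima of P (where P''>0): P(-4)=-768, P(4)=256. Local minima of Q: Q(-4)=-16.
So the global minimum of f is P(-4) + Q(-4) − 4 = -768 − 16 − 4 = -788, attained at (-4, -4).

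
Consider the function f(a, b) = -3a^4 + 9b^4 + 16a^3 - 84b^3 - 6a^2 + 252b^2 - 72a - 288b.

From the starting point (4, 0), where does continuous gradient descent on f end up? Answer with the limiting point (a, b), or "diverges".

f is separable, so gradient descent decouples: a follows -∂f/∂a, b follows -∂f/∂b.
∂f/∂a = -12(a - 3)(a - 2)(a + 1); at a=4 this is -120, so a increases.
∂f/∂b = 36(b - 4)(b - 2)(b - 1); at b=0 this is -288, so b increases.
The a-coordinate has no critical point in that direction and runs off to infinity.

diverges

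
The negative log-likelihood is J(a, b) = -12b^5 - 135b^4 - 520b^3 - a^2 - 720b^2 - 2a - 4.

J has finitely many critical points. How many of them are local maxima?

2

J separates as a function of a plus a function of b, so ∇J=0 decouples.
∂J/∂a = -2(a + 1) = 0 at a ∈ {-1}; ∂J/∂b = -60b(b + 2)(b + 3)(b + 4) = 0 at b ∈ {-4, -3, -2, 0}.
The Hessian is diagonal: diag(J_aa, J_bb). Second derivatives: J_aa(-1)=-2; J_bb(-4)=480, J_bb(-3)=-180, J_bb(-2)=240, J_bb(0)=-1440.
Local maxima occur where both diagonal entries negative: (-1, -3), (-1, 0). Count: 2.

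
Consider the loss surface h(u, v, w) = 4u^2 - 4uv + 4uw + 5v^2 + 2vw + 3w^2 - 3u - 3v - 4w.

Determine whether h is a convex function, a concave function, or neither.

h is quadratic, so its Hessian is the constant matrix H = [[8, -4, 4], [-4, 10, 2], [4, 2, 6]].
Leading principal minors: 8, 64, 128.
All positive ⇒ H ≻ 0 ⇒ convex.

convex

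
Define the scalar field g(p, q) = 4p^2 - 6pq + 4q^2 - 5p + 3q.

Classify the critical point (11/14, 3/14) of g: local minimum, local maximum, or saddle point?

The Hessian of g is constant: H = [[8, -6], [-6, 8]].
det(H) = 8·8 − (-6)² = 28.
det(H) > 0 and tr(H) = 16 > 0, so H is positive definite and the point is a local minimum.

local minimum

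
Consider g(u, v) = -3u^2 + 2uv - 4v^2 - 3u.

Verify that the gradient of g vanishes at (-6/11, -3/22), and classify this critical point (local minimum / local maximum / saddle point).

local maximum

∇g = (-6u + 2v - 3, 2u - 8v); substituting (-6/11, -3/22) gives ∇g = (0, 0), so (-6/11, -3/22) is indeed a critical point.
The Hessian of g is constant: H = [[-6, 2], [2, -8]].
det(H) = (-6)·(-8) − 2² = 44.
det(H) > 0 and tr(H) = -14 < 0, so H is negative definite and the point is a local maximum.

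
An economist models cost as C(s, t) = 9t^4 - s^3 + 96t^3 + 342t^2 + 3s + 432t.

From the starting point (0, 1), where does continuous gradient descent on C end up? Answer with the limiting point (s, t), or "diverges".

C is separable, so gradient descent decouples: s follows -∂C/∂s, t follows -∂C/∂t.
∂C/∂s = -3(s - 1)(s + 1); at s=0 this is 3, so s decreases.
∂C/∂t = 36(t + 1)(t + 3)(t + 4); at t=1 this is 1440, so t decreases.
s converges to its nearest critical value -1 (a local min of the s-part); t converges to -1. The iterate converges to (-1, -1).

(-1, -1)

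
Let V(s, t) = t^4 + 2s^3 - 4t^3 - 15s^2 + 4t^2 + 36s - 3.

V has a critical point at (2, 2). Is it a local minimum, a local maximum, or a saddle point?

saddle point

The mixed partial ∂²V/∂s∂t is 0, so the Hessian at any point is diag(V_ss, V_tt) = diag(6(2s - 5), 4(3t^2 - 6t + 2)).
At (2, 2): H = diag(-6, 8).
The eigenvalues have opposite signs, so H is indefinite: a saddle point.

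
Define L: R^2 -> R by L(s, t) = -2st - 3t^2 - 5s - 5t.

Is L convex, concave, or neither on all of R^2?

neither

L is quadratic, so its Hessian is the constant matrix H = [[0, -2], [-2, -6]].
det(H) = -4, tr(H) = -6.
det(H) < 0, so H is indefinite: neither convex nor concave.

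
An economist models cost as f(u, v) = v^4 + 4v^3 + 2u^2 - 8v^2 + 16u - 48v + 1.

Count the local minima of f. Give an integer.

2

f separates as a function of u plus a function of v, so ∇f=0 decouples.
∂f/∂u = 4(u + 4) = 0 at u ∈ {-4}; ∂f/∂v = 4(v - 2)(v + 2)(v + 3) = 0 at v ∈ {-3, -2, 2}.
The Hessian is diagonal: diag(f_uu, f_vv). Second derivatives: f_uu(-4)=4; f_vv(-3)=20, f_vv(-2)=-16, f_vv(2)=80.
Local minima occur where both diagonal entries positive: (-4, -3), (-4, 2). Count: 2.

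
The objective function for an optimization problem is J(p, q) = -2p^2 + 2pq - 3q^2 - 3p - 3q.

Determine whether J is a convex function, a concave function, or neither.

concave

J is quadratic, so its Hessian is the constant matrix H = [[-4, 2], [2, -6]].
det(H) = 20, tr(H) = -10.
det(H) > 0 and tr(H) < 0, so H is negative definite everywhere: concave.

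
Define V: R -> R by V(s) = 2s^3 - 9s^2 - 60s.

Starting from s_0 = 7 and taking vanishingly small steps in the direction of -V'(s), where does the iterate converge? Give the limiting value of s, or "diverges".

V'(s) = 6(s - 5)(s + 2), so V'(7) = 108.
Gradient descent moves in the -V' direction, i.e. s is decreasing.
The nearest critical point in that direction is s = 5, where V'' = 42 > 0 (a local minimum). The iterate converges there.

5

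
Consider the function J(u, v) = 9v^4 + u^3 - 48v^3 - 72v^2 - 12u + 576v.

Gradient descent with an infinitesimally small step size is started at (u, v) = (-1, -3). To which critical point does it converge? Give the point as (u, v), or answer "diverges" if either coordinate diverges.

(2, -2)

J is separable, so gradient descent decouples: u follows -∂J/∂u, v follows -∂J/∂v.
∂J/∂u = 3(u - 2)(u + 2); at u=-1 this is -9, so u increases.
∂J/∂v = 36(v - 4)(v - 2)(v + 2); at v=-3 this is -1260, so v increases.
u converges to its nearest critical value 2 (a local min of the u-part); v converges to -2. The iterate converges to (2, -2).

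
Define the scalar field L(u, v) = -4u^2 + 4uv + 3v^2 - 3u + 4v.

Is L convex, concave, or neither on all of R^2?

L is quadratic, so its Hessian is the constant matrix H = [[-8, 4], [4, 6]].
det(H) = -64, tr(H) = -2.
det(H) < 0, so H is indefinite: neither convex nor concave.

neither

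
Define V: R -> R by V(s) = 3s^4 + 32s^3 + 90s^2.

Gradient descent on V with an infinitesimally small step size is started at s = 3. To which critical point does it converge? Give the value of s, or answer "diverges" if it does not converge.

0

V'(s) = 12s(s + 3)(s + 5), so V'(3) = 1728.
Gradient descent moves in the -V' direction, i.e. s is decreasing.
The nearest critical point in that direction is s = 0, where V'' = 180 > 0 (a local minimum). The iterate converges there.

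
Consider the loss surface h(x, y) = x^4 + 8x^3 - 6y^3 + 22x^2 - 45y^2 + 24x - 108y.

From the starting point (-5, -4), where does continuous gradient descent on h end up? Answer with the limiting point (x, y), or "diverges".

h is separable, so gradient descent decouples: x follows -∂h/∂x, y follows -∂h/∂y.
∂h/∂x = 4(x + 1)(x + 2)(x + 3); at x=-5 this is -96, so x increases.
∂h/∂y = -18(y + 2)(y + 3); at y=-4 this is -36, so y increases.
x converges to its nearest critical value -3 (a local min of the x-part); y converges to -3. The iterate converges to (-3, -3).

(-3, -3)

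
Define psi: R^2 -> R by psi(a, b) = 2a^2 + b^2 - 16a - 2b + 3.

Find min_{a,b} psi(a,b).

psi(a,b) separates as P(a) + Q(b) + 3, so its minimum is min P + min Q + 3.
P'(a) = 4a - 16 vanishes at a ∈ {4}; Q'(b) = 2b - 2 vanishes at b ∈ {1}.
Local minima of P (where P''>0): P(4)=-32. Local minima of Q: Q(1)=-1.
So the global minimum of psi is P(4) + Q(1) + 3 = -32 − 1 + 3 = -30, attained at (4, 1).

-30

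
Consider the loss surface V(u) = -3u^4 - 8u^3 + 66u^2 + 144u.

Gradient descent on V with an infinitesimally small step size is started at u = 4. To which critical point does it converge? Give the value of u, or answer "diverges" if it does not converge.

V'(u) = -12(u - 3)(u + 1)(u + 4), so V'(4) = -480.
Gradient descent moves in the -V' direction, i.e. u is increasing.
There is no critical point above u=4, and V' keeps the same sign, so the iterate runs off to +∞.

diverges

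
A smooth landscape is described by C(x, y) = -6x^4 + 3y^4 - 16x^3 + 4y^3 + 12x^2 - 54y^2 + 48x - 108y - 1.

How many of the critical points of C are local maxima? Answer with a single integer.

C separates as a function of x plus a function of y, so ∇C=0 decouples.
∂C/∂x = -24(x - 1)(x + 1)(x + 2) = 0 at x ∈ {-2, -1, 1}; ∂C/∂y = 12(y - 3)(y + 1)(y + 3) = 0 at y ∈ {-3, -1, 3}.
The Hessian is diagonal: diag(C_xx, C_yy). Second derivatives: C_xx(-2)=-72, C_xx(-1)=48, C_xx(1)=-144; C_yy(-3)=144, C_yy(-1)=-96, C_yy(3)=288.
Local maxima occur where both diagonal entries negative: (-2, -1), (1, -1). Count: 2.

2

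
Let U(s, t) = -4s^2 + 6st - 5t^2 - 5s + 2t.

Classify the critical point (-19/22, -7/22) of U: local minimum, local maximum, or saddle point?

The Hessian of U is constant: H = [[-8, 6], [6, -10]].
det(H) = (-8)·(-10) − 6² = 44.
det(H) > 0 and tr(H) = -18 < 0, so H is negative definite and the point is a local maximum.

local maximum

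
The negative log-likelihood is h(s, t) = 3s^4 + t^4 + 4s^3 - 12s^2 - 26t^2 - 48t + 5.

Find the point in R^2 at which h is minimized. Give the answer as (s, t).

(-2, 4)

h(s,t) separates as P(s) + Q(t) + 5, so its minimum is min P + min Q + 5.
P'(s) = 12s(s - 1)(s + 2) vanishes at s ∈ {-2, 0, 1}; Q'(t) = 4(t - 4)(t + 1)(t + 3) vanishes at t ∈ {-3, -1, 4}.
Local minima of P (where P''>0): P(-2)=-32, P(1)=-5. Local minima of Q: Q(-3)=-9, Q(4)=-352.
So the global minimum of h is P(-2) + Q(4) + 5 = -32 − 352 + 5 = -379, attained at (-2, 4).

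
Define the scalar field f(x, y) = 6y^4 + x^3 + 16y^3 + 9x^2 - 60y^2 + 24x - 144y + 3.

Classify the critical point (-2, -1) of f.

saddle point

The mixed partial ∂²f/∂x∂y is 0, so the Hessian at any point is diag(f_xx, f_yy) = diag(6(x + 3), 24(3y^2 + 4y - 5)).
At (-2, -1): H = diag(6, -144).
The eigenvalues have opposite signs, so H is indefinite: a saddle point.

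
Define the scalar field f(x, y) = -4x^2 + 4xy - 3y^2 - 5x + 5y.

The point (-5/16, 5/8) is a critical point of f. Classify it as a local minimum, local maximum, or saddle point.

The Hessian of f is constant: H = [[-8, 4], [4, -6]].
det(H) = (-8)·(-6) − 4² = 32.
det(H) > 0 and tr(H) = -14 < 0, so H is negative definite and the point is a local maximum.

local maximum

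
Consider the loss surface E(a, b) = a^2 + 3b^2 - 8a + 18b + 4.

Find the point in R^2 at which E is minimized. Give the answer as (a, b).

E(a,b) separates as P(a) + Q(b) + 4, so its minimum is min P + min Q + 4.
P'(a) = 2a - 8 vanishes at a ∈ {4}; Q'(b) = 6b + 18 vanishes at b ∈ {-3}.
Local minima of P (where P''>0): P(4)=-16. Local minima of Q: Q(-3)=-27.
So the global minimum of E is P(4) + Q(-3) + 4 = -16 − 27 + 4 = -39, attained at (4, -3).

(4, -3)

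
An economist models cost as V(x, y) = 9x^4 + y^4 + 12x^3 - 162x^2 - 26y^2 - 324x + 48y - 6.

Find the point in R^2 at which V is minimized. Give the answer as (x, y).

(3, -4)

V(x,y) separates as P(x) + Q(y) − 6, so its minimum is min P + min Q − 6.
P'(x) = 36(x - 3)(x + 1)(x + 3) vanishes at x ∈ {-3, -1, 3}; Q'(y) = 4(y - 3)(y - 1)(y + 4) vanishes at y ∈ {-4, 1, 3}.
Local minima of P (where P''>0): P(-3)=-81, P(3)=-1377. Local minima of Q: Q(-4)=-352, Q(3)=-9.
So the global minimum of V is P(3) + Q(-4) − 6 = -1377 − 352 − 6 = -1735, attained at (3, -4).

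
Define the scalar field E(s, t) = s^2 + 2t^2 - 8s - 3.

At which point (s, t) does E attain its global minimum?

E(s,t) separates as P(s) + Q(t) − 3, so its minimum is min P + min Q − 3.
P'(s) = 2s - 8 vanishes at s ∈ {4}; Q'(t) = 4t vanishes at t ∈ {0}.
Local minima of P (where P''>0): P(4)=-16. Local minima of Q: Q(0)=0.
So the global minimum of E is P(4) + Q(0) − 3 = -16 + 0 − 3 = -19, attained at (4, 0).

(4, 0)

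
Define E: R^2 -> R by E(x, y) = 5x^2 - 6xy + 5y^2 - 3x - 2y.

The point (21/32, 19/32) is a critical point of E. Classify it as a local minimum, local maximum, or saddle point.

The Hessian of E is constant: H = [[10, -6], [-6, 10]].
det(H) = 10·10 − (-6)² = 64.
det(H) > 0 and tr(H) = 20 > 0, so H is positive definite and the point is a local minimum.

local minimum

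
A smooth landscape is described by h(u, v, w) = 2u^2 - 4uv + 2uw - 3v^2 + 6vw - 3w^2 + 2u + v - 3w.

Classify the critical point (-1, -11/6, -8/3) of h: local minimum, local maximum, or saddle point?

saddle point

The Hessian is constant: H = [[4, -4, 2], [-4, -6, 6], [2, 6, -6]].
Leading principal minors: Δ₁ = 4, Δ₂ = -40, Δ₃ = 24.
The minors fit neither the all-positive nor the alternating-sign pattern, so H is indefinite: a saddle point.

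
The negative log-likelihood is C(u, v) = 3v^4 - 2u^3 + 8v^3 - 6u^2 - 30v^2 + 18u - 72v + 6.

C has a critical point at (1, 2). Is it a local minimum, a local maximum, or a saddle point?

saddle point

The mixed partial ∂²C/∂u∂v is 0, so the Hessian at any point is diag(C_uu, C_vv) = diag(-12(u + 1), 12(3v^2 + 4v - 5)).
At (1, 2): H = diag(-24, 180).
The eigenvalues have opposite signs, so H is indefinite: a saddle point.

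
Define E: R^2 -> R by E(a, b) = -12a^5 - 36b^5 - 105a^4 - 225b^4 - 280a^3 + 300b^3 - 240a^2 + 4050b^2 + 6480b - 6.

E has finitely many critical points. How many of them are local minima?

E separates as a function of a plus a function of b, so ∇E=0 decouples.
∂E/∂a = -60a(a + 1)(a + 2)(a + 4) = 0 at a ∈ {-4, -2, -1, 0}; ∂E/∂b = -180(b - 3)(b + 1)(b + 3)(b + 4) = 0 at b ∈ {-4, -3, -1, 3}.
The Hessian is diagonal: diag(E_aa, E_bb). Second derivatives: E_aa(-4)=1440, E_aa(-2)=-240, E_aa(-1)=180, E_aa(0)=-480; E_bb(-4)=3780, E_bb(-3)=-2160, E_bb(-1)=4320, E_bb(3)=-30240.
Local minima occur where both diagonal entries positive: (-4, -4), (-4, -1), (-1, -4), (-1, -1). Count: 4.

4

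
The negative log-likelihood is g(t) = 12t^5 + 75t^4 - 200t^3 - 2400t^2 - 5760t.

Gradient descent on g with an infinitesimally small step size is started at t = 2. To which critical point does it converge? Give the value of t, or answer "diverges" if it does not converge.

g'(t) = 60(t - 4)(t + 2)(t + 3)(t + 4), so g'(2) = -14400.
Gradient descent moves in the -g' direction, i.e. t is increasing.
The nearest critical point in that direction is t = 4, where g'' = 20160 > 0 (a local minimum). The iterate converges there.

4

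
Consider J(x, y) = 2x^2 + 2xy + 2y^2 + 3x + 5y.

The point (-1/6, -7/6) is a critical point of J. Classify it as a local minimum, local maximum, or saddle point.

local minimum

The Hessian of J is constant: H = [[4, 2], [2, 4]].
det(H) = 4·4 − 2² = 12.
det(H) > 0 and tr(H) = 8 > 0, so H is positive definite and the point is a local minimum.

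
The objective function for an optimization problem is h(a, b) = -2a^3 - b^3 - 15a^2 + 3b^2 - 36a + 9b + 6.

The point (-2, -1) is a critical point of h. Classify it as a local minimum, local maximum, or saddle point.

saddle point

The mixed partial ∂²h/∂a∂b is 0, so the Hessian at any point is diag(h_aa, h_bb) = diag(-6(2a + 5), 6(-b + 1)).
At (-2, -1): H = diag(-6, 12).
The eigenvalues have opposite signs, so H is indefinite: a saddle point.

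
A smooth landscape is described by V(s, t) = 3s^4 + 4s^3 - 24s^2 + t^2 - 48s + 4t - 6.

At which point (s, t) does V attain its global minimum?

V(s,t) separates as P(s) + Q(t) − 6, so its minimum is min P + min Q − 6.
P'(s) = 12(s - 2)(s + 1)(s + 2) vanishes at s ∈ {-2, -1, 2}; Q'(t) = 2(t + 2) vanishes at t ∈ {-2}.
Local minima of P (where P''>0): P(-2)=16, P(2)=-112. Local minima of Q: Q(-2)=-4.
So the global minimum of V is P(2) + Q(-2) − 6 = -112 − 4 − 6 = -122, attained at (2, -2).

(2, -2)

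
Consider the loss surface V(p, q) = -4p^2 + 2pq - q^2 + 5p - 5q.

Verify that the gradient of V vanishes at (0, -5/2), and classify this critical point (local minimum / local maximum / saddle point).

∇V = (-8p + 2q + 5, 2p - 2q - 5); substituting (0, -5/2) gives ∇V = (0, 0), so (0, -5/2) is indeed a critical point.
The Hessian of V is constant: H = [[-8, 2], [2, -2]].
det(H) = (-8)·(-2) − 2² = 12.
det(H) > 0 and tr(H) = -10 < 0, so H is negative definite and the point is a local maximum.

local maximum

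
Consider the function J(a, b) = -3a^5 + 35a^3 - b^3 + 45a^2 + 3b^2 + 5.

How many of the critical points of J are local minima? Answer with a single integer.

2

J separates as a function of a plus a function of b, so ∇J=0 decouples.
∂J/∂a = -15a(a - 3)(a + 1)(a + 2) = 0 at a ∈ {-2, -1, 0, 3}; ∂J/∂b = -3b(b - 2) = 0 at b ∈ {0, 2}.
The Hessian is diagonal: diag(J_aa, J_bb). Second derivatives: J_aa(-2)=150, J_aa(-1)=-60, J_aa(0)=90, J_aa(3)=-900; J_bb(0)=6, J_bb(2)=-6.
Local minima occur where both diagonal entries positive: (-2, 0), (0, 0). Count: 2.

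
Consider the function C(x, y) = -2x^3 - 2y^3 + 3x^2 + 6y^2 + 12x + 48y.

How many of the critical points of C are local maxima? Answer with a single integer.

C separates as a function of x plus a function of y, so ∇C=0 decouples.
∂C/∂x = -6(x - 2)(x + 1) = 0 at x ∈ {-1, 2}; ∂C/∂y = -6(y - 4)(y + 2) = 0 at y ∈ {-2, 4}.
The Hessian is diagonal: diag(C_xx, C_yy). Second derivatives: C_xx(-1)=18, C_xx(2)=-18; C_yy(-2)=36, C_yy(4)=-36.
Local maxima occur where both diagonal entries negative: (2, 4). Count: 1.

1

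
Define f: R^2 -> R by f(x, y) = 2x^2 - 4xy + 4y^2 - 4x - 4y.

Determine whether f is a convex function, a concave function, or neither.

f is quadratic, so its Hessian is the constant matrix H = [[4, -4], [-4, 8]].
det(H) = 16, tr(H) = 12.
det(H) > 0 and tr(H) > 0, so H is positive definite everywhere: convex.

convex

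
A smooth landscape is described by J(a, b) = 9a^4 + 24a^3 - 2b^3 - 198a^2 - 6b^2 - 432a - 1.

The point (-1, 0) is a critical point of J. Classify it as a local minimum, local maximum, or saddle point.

The mixed partial ∂²J/∂a∂b is 0, so the Hessian at any point is diag(J_aa, J_bb) = diag(36(3a^2 + 4a - 11), -12(b + 1)).
At (-1, 0): H = diag(-432, -12).
Both eigenvalues are negative, so H is negative definite: a local maximum.

local maximum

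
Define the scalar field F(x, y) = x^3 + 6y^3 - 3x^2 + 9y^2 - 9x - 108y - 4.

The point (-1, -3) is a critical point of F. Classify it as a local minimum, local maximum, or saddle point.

local maximum

The mixed partial ∂²F/∂x∂y is 0, so the Hessian at any point is diag(F_xx, F_yy) = diag(6(x - 1), 18(2y + 1)).
At (-1, -3): H = diag(-12, -90).
Both eigenvalues are negative, so H is negative definite: a local maximum.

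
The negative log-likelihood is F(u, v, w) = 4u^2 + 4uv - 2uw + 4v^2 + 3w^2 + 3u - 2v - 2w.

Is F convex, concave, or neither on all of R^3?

convex

F is quadratic, so its Hessian is the constant matrix H = [[8, 4, -2], [4, 8, 0], [-2, 0, 6]].
Leading principal minors: 8, 48, 256.
All positive ⇒ H ≻ 0 ⇒ convex.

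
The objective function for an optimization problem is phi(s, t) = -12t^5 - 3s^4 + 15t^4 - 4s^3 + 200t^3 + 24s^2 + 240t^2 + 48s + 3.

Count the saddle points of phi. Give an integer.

phi separates as a function of s plus a function of t, so ∇phi=0 decouples.
∂phi/∂s = -12(s - 2)(s + 1)(s + 2) = 0 at s ∈ {-2, -1, 2}; ∂phi/∂t = -60t(t - 4)(t + 1)(t + 2) = 0 at t ∈ {-2, -1, 0, 4}.
The Hessian is diagonal: diag(phi_ss, phi_tt). Second derivatives: phi_ss(-2)=-48, phi_ss(-1)=36, phi_ss(2)=-144; phi_tt(-2)=720, phi_tt(-1)=-300, phi_tt(0)=480, phi_tt(4)=-7200.
Saddle points occur where the two diagonal entries have opposite signs: (-2, -2), (-2, 0), (-1, -1), (-1, 4), (2, -2), (2, 0). Count: 6.

6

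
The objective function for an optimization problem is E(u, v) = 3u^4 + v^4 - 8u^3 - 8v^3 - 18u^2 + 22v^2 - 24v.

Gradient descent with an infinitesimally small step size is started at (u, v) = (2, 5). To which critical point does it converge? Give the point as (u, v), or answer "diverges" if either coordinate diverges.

(3, 3)

E is separable, so gradient descent decouples: u follows -∂E/∂u, v follows -∂E/∂v.
∂E/∂u = 12u(u - 3)(u + 1); at u=2 this is -72, so u increases.
∂E/∂v = 4(v - 3)(v - 2)(v - 1); at v=5 this is 96, so v decreases.
u converges to its nearest critical value 3 (a local min of the u-part); v converges to 3. The iterate converges to (3, 3).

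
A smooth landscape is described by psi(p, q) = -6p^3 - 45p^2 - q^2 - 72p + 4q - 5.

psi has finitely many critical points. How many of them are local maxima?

psi separates as a function of p plus a function of q, so ∇psi=0 decouples.
∂psi/∂p = -18(p + 1)(p + 4) = 0 at p ∈ {-4, -1}; ∂psi/∂q = -2(q - 2) = 0 at q ∈ {2}.
The Hessian is diagonal: diag(psi_pp, psi_qq). Second derivatives: psi_pp(-4)=54, psi_pp(-1)=-54; psi_qq(2)=-2.
Local maxima occur where both diagonal entries negative: (-1, 2). Count: 1.

1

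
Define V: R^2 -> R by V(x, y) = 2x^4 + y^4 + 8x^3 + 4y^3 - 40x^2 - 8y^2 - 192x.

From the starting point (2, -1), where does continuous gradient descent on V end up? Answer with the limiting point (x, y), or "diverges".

(3, -4)

V is separable, so gradient descent decouples: x follows -∂V/∂x, y follows -∂V/∂y.
∂V/∂x = 8(x - 3)(x + 2)(x + 4); at x=2 this is -192, so x increases.
∂V/∂y = 4y(y - 1)(y + 4); at y=-1 this is 24, so y decreases.
x converges to its nearest critical value 3 (a local min of the x-part); y converges to -4. The iterate converges to (3, -4).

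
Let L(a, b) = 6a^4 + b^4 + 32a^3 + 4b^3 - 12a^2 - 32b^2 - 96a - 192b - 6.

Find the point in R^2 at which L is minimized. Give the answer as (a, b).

(-4, 4)

L(a,b) separates as P(a) + Q(b) − 6, so its minimum is min P + min Q − 6.
P'(a) = 24(a - 1)(a + 1)(a + 4) vanishes at a ∈ {-4, -1, 1}; Q'(b) = 4(b - 4)(b + 3)(b + 4) vanishes at b ∈ {-4, -3, 4}.
Local minima of P (where P''>0): P(-4)=-320, P(1)=-70. Local minima of Q: Q(-4)=256, Q(4)=-768.
So the global minimum of L is P(-4) + Q(4) − 6 = -320 − 768 − 6 = -1094, attained at (-4, 4).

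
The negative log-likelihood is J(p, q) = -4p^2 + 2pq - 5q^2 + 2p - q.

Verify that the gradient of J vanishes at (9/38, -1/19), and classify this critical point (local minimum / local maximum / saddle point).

∇J = (-8p + 2q + 2, 2p - 10q - 1); substituting (9/38, -1/19) gives ∇J = (0, 0), so (9/38, -1/19) is indeed a critical point.
The Hessian of J is constant: H = [[-8, 2], [2, -10]].
det(H) = (-8)·(-10) − 2² = 76.
det(H) > 0 and tr(H) = -18 < 0, so H is negative definite and the point is a local maximum.

local maximum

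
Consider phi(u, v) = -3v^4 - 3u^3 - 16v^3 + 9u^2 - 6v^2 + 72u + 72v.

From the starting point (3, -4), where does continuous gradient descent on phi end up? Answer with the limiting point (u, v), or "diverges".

diverges

phi is separable, so gradient descent decouples: u follows -∂phi/∂u, v follows -∂phi/∂v.
∂phi/∂u = -9(u - 4)(u + 2); at u=3 this is 45, so u decreases.
∂phi/∂v = -12(v - 1)(v + 2)(v + 3); at v=-4 this is 120, so v decreases.
The v-coordinate has no critical point in that direction and runs off to infinity.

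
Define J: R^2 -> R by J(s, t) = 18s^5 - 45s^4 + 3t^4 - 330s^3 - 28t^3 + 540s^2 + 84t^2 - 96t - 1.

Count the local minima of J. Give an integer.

4

J separates as a function of s plus a function of t, so ∇J=0 decouples.
∂J/∂s = 90s(s - 4)(s - 1)(s + 3) = 0 at s ∈ {-3, 0, 1, 4}; ∂J/∂t = 12(t - 4)(t - 2)(t - 1) = 0 at t ∈ {1, 2, 4}.
The Hessian is diagonal: diag(J_ss, J_tt). Second derivatives: J_ss(-3)=-7560, J_ss(0)=1080, J_ss(1)=-1080, J_ss(4)=7560; J_tt(1)=36, J_tt(2)=-24, J_tt(4)=72.
Local minima occur where both diagonal entries positive: (0, 1), (0, 4), (4, 1), (4, 4). Count: 4.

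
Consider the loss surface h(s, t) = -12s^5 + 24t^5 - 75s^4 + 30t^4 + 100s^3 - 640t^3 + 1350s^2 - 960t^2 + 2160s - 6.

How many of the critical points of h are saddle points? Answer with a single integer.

h separates as a function of s plus a function of t, so ∇h=0 decouples.
∂h/∂s = -60(s - 3)(s + 1)(s + 3)(s + 4) = 0 at s ∈ {-4, -3, -1, 3}; ∂h/∂t = 120t(t - 4)(t + 1)(t + 4) = 0 at t ∈ {-4, -1, 0, 4}.
The Hessian is diagonal: diag(h_ss, h_tt). Second derivatives: h_ss(-4)=1260, h_ss(-3)=-720, h_ss(-1)=1440, h_ss(3)=-10080; h_tt(-4)=-11520, h_tt(-1)=1800, h_tt(0)=-1920, h_tt(4)=19200.
Saddle points occur where the two diagonal entries have opposite signs: (-4, -4), (-4, 0), (-3, -1), (-3, 4), (-1, -4), (-1, 0), (3, -1), (3, 4). Count: 8.

8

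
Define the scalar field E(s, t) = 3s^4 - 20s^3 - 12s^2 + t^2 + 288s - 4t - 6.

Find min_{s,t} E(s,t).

E(s,t) separates as P(s) + Q(t) − 6, so its minimum is min P + min Q − 6.
P'(s) = 12(s - 4)(s - 3)(s + 2) vanishes at s ∈ {-2, 3, 4}; Q'(t) = 2(t - 2) vanishes at t ∈ {2}.
Local minima of P (where P''>0): P(-2)=-416, P(4)=448. Local minima of Q: Q(2)=-4.
So the global minimum of E is P(-2) + Q(2) − 6 = -416 − 4 − 6 = -426, attained at (-2, 2).

-426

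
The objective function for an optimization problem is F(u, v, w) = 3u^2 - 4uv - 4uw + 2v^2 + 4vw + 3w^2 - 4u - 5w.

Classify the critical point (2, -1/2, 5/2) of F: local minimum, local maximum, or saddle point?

The Hessian is constant: H = [[6, -4, -4], [-4, 4, 4], [-4, 4, 6]].
Leading principal minors: Δ₁ = 6, Δ₂ = 8, Δ₃ = 16.
All leading minors are positive, so H is positive definite: a local minimum.

local minimum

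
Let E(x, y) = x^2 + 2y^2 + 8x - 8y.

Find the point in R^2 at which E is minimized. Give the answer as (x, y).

E(x,y) separates as P(x) + Q(y), so its minimum is min P + min Q.
P'(x) = 2x + 8 vanishes at x ∈ {-4}; Q'(y) = 4y - 8 vanishes at y ∈ {2}.
Local minima of P (where P''>0): P(-4)=-16. Local minima of Q: Q(2)=-8.
So the global minimum of E is P(-4) + Q(2) = -16 − 8 = -24, attained at (-4, 2).

(-4, 2)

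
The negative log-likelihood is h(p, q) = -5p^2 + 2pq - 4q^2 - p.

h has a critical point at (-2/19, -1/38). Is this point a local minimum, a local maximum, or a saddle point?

The Hessian of h is constant: H = [[-10, 2], [2, -8]].
det(H) = (-10)·(-8) − 2² = 76.
det(H) > 0 and tr(H) = -18 < 0, so H is negative definite and the point is a local maximum.

local maximum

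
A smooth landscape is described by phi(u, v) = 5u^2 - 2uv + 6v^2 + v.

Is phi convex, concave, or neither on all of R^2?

convex

phi is quadratic, so its Hessian is the constant matrix H = [[10, -2], [-2, 12]].
det(H) = 116, tr(H) = 22.
det(H) > 0 and tr(H) > 0, so H is positive definite everywhere: convex.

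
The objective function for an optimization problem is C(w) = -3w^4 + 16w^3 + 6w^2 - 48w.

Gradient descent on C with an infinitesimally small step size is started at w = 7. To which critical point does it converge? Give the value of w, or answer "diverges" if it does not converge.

C'(w) = -12(w - 4)(w - 1)(w + 1), so C'(7) = -1728.
Gradient descent moves in the -C' direction, i.e. w is increasing.
There is no critical point above w=7, and C' keeps the same sign, so the iterate runs off to +∞.

diverges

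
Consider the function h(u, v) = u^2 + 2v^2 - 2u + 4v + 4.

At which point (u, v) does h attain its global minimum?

(1, -1)

h(u,v) separates as P(u) + Q(v) + 4, so its minimum is min P + min Q + 4.
P'(u) = 2u - 2 vanishes at u ∈ {1}; Q'(v) = 4v + 4 vanishes at v ∈ {-1}.
Local minima of P (where P''>0): P(1)=-1. Local minima of Q: Q(-1)=-2.
So the global minimum of h is P(1) + Q(-1) + 4 = -1 − 2 + 4 = 1, attained at (1, -1).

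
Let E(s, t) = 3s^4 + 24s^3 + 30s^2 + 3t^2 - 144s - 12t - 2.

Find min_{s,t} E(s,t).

-101

E(s,t) separates as P(s) + Q(t) − 2, so its minimum is min P + min Q − 2.
P'(s) = 12(s - 1)(s + 3)(s + 4) vanishes at s ∈ {-4, -3, 1}; Q'(t) = 6(t - 2) vanishes at t ∈ {2}.
Local minima of P (where P''>0): P(-4)=288, P(1)=-87. Local minima of Q: Q(2)=-12.
So the global minimum of E is P(1) + Q(2) − 2 = -87 − 12 − 2 = -101, attained at (1, 2).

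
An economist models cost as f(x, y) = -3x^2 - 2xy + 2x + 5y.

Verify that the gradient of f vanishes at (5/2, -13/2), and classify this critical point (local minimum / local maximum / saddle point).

saddle point

∇f = (-6x - 2y + 2, -2x + 5); substituting (5/2, -13/2) gives ∇f = (0, 0), so (5/2, -13/2) is indeed a critical point.
The Hessian of f is constant: H = [[-6, -2], [-2, 0]].
det(H) = (-6)·0 − (-2)² = -4.
Since det(H) < 0, H is indefinite and the critical point is a saddle point.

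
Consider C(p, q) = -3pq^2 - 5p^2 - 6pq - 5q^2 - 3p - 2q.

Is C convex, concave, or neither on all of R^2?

The term -3pq^2 is cubic, so the Hessian is not constant.
∂²C/∂q² = -6p - 10, which takes both signs as p varies (negative for sufficiently large p). A diagonal entry of the Hessian changing sign means the Hessian is neither positive- nor negative-semidefinite on all of R^2.

neither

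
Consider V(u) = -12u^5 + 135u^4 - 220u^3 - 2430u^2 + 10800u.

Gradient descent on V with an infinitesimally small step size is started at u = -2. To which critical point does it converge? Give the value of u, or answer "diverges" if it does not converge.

V'(u) = -60(u - 5)(u - 4)(u - 3)(u + 3), so V'(-2) = 12600.
Gradient descent moves in the -V' direction, i.e. u is decreasing.
The nearest critical point in that direction is u = -3, where V'' = 20160 > 0 (a local minimum). The iterate converges there.

-3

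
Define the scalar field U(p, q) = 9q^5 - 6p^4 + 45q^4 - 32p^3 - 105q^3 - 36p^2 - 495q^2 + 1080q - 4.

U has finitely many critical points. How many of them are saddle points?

U separates as a function of p plus a function of q, so ∇U=0 decouples.
∂U/∂p = -24p(p + 1)(p + 3) = 0 at p ∈ {-3, -1, 0}; ∂U/∂q = 45(q - 2)(q - 1)(q + 3)(q + 4) = 0 at q ∈ {-4, -3, 1, 2}.
The Hessian is diagonal: diag(U_pp, U_qq). Second derivatives: U_pp(-3)=-144, U_pp(-1)=48, U_pp(0)=-72; U_qq(-4)=-1350, U_qq(-3)=900, U_qq(1)=-900, U_qq(2)=1350.
Saddle points occur where the two diagonal entries have opposite signs: (-3, -3), (-3, 2), (-1, -4), (-1, 1), (0, -3), (0, 2). Count: 6.

6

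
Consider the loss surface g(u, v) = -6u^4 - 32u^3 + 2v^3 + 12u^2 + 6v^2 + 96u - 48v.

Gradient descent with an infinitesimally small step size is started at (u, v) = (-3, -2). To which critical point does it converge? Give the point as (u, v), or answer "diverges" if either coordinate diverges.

(-1, 2)

g is separable, so gradient descent decouples: u follows -∂g/∂u, v follows -∂g/∂v.
∂g/∂u = -24(u - 1)(u + 1)(u + 4); at u=-3 this is -192, so u increases.
∂g/∂v = 6(v - 2)(v + 4); at v=-2 this is -48, so v increases.
u converges to its nearest critical value -1 (a local min of the u-part); v converges to 2. The iterate converges to (-1, 2).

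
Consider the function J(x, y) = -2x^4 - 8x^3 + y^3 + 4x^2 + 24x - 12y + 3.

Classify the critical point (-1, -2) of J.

saddle point

The mixed partial ∂²J/∂x∂y is 0, so the Hessian at any point is diag(J_xx, J_yy) = diag(8(-3x^2 - 6x + 1), 6y).
At (-1, -2): H = diag(32, -12).
The eigenvalues have opposite signs, so H is indefinite: a saddle point.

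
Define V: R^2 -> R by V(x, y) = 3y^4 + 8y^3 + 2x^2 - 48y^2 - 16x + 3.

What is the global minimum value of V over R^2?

V(x,y) separates as P(x) + Q(y) + 3, so its minimum is min P + min Q + 3.
P'(x) = 4x - 16 vanishes at x ∈ {4}; Q'(y) = 12y(y - 2)(y + 4) vanishes at y ∈ {-4, 0, 2}.
Local minima of P (where P''>0): P(4)=-32. Local minima of Q: Q(-4)=-512, Q(2)=-80.
So the global minimum of V is P(4) + Q(-4) + 3 = -32 − 512 + 3 = -541, attained at (4, -4).

-541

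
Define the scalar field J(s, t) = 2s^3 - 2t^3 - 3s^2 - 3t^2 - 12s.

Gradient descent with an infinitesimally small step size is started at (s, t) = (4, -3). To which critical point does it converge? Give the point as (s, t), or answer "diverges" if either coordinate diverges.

J is separable, so gradient descent decouples: s follows -∂J/∂s, t follows -∂J/∂t.
∂J/∂s = 6(s - 2)(s + 1); at s=4 this is 60, so s decreases.
∂J/∂t = -6t(t + 1); at t=-3 this is -36, so t increases.
s converges to its nearest critical value 2 (a local min of the s-part); t converges to -1. The iterate converges to (2, -1).

(2, -1)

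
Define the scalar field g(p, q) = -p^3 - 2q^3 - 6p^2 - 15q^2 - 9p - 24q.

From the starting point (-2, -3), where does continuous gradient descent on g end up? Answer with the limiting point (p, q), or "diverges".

g is separable, so gradient descent decouples: p follows -∂g/∂p, q follows -∂g/∂q.
∂g/∂p = -3(p + 1)(p + 3); at p=-2 this is 3, so p decreases.
∂g/∂q = -6(q + 1)(q + 4); at q=-3 this is 12, so q decreases.
p converges to its nearest critical value -3 (a local min of the p-part); q converges to -4. The iterate converges to (-3, -4).

(-3, -4)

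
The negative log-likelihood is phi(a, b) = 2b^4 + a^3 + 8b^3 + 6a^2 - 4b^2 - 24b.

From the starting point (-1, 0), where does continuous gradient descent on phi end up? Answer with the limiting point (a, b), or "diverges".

phi is separable, so gradient descent decouples: a follows -∂phi/∂a, b follows -∂phi/∂b.
∂phi/∂a = 3a(a + 4); at a=-1 this is -9, so a increases.
∂phi/∂b = 8(b - 1)(b + 1)(b + 3); at b=0 this is -24, so b increases.
a converges to its nearest critical value 0 (a local min of the a-part); b converges to 1. The iterate converges to (0, 1).

(0, 1)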